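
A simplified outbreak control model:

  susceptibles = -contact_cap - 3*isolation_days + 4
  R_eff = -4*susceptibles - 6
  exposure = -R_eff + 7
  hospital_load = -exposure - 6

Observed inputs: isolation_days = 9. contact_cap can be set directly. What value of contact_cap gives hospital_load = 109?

Substituting into the susceptibles equation gives susceptibles = -contact_cap - 23.
Substituting into the R_eff equation gives R_eff = 4*contact_cap + 86.
Substituting into the exposure equation gives exposure = -4*contact_cap - 79.
Substituting into the hospital_load equation gives hospital_load = 4*contact_cap + 73.
Solve 4*contact_cap + 73 = 109: contact_cap = (109 - 73) / 4 = 9.

contact_cap = 9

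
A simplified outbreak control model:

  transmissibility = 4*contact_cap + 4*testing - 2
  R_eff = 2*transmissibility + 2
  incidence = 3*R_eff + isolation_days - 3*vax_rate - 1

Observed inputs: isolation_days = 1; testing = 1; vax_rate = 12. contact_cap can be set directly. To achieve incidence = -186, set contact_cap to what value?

Substituting into the transmissibility equation gives transmissibility = 4*contact_cap + 2.
This gives R_eff = 8*contact_cap + 6.
This gives incidence = 24*contact_cap - 18.
Solve 24*contact_cap - 18 = -186: contact_cap = (-186 + 18) / 24 = -7.

contact_cap = -7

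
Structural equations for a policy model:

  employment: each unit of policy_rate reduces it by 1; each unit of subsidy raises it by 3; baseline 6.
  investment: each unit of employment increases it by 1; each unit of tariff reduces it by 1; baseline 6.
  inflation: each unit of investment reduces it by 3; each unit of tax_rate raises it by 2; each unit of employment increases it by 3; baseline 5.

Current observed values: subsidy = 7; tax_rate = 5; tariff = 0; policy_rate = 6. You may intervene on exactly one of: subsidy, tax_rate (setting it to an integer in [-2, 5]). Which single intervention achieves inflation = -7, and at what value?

Intervening on subsidy: the paths from subsidy to inflation cancel (net effect zero), leaving inflation = -3; -7 is unreachable this way.
Intervening on tax_rate: with other inputs at their observed values, inflation = 2*tax_rate - 13. Solving for -7 gives tax_rate = 3, within [-2, 5].

set tax_rate = 3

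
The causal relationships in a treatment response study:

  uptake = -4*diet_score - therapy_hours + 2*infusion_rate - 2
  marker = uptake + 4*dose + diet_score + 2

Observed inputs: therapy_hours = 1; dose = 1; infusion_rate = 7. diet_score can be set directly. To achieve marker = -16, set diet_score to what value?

diet_score = 11

Substituting into the uptake equation gives uptake = -4*diet_score + 11.
Substituting into the marker equation gives marker = -3*diet_score + 17.
Solve -3*diet_score + 17 = -16: diet_score = (-16 - 17) / -3 = 11.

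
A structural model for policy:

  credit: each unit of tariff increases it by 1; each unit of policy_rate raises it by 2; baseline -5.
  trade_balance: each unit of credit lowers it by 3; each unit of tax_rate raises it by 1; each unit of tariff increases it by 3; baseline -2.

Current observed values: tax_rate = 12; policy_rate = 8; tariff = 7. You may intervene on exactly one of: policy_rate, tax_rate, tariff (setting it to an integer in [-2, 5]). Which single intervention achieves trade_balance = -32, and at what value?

Intervening on policy_rate: trade_balance = -6*policy_rate + 25. Reaching -32 requires policy_rate = 19/2, not an integer.
Intervening on tax_rate: with other inputs at their observed values, trade_balance = tax_rate - 35. Solving for -32 gives tax_rate = 3, within [-2, 5].
Intervening on tariff: the paths from tariff to trade_balance cancel (net effect zero), leaving trade_balance = -23; -32 is unreachable this way.

set tax_rate = 3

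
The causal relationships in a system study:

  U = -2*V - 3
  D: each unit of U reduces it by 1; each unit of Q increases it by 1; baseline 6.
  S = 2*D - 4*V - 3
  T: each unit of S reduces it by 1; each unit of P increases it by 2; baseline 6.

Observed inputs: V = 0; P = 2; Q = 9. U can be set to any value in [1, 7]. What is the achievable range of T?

Intervening on U fixes its value directly, overriding its dependence on V.
Substituting into the D equation gives D = -U + 15.
S becomes -2*U + 27.
Substituting into the T equation gives T = 2*U - 17.
Linear in U, so extremes are at the endpoints: U = 1 gives T = -15; U = 7 gives T = -3.

-15 to -3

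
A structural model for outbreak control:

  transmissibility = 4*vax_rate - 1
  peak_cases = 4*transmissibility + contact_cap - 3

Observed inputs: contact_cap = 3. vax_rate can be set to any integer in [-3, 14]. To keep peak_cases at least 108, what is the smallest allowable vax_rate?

vax_rate = 7

Substituting into the peak_cases equation gives peak_cases = 16*vax_rate - 4.
Require 16*vax_rate - 4 ≥ 108, so vax_rate ≥ 7.
The smallest integer in [-3, 14] satisfying this is 7.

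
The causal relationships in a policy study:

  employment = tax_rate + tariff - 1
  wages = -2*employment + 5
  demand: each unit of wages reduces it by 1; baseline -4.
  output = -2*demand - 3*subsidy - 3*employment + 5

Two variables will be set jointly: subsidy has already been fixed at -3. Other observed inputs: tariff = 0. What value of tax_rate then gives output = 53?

With subsidy held at -3:
Substituting into the employment equation gives employment = tax_rate - 1.
wages becomes -2*tax_rate + 7.
This gives demand = 2*tax_rate - 11.
Substituting into the output equation gives output = -7*tax_rate + 39.
Solve -7*tax_rate + 39 = 53: tax_rate = (53 - 39) / -7 = -2.

tax_rate = -2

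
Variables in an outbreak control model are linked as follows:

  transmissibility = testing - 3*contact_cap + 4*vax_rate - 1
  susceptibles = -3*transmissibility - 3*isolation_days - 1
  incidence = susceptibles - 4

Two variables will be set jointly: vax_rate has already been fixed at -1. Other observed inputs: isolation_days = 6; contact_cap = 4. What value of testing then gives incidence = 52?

testing = -8

With vax_rate held at -1:
Substituting into the transmissibility equation gives transmissibility = testing - 17.
Substituting into the susceptibles equation gives susceptibles = -3*testing + 32.
incidence becomes -3*testing + 28.
Solve -3*testing + 28 = 52: testing = (52 - 28) / -3 = -8.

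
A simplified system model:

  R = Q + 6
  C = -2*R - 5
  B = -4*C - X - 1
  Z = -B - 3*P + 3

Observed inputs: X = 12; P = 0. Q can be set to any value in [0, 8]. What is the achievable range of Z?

Substituting into the C equation gives C = -2*Q - 17.
So B = 8*Q + 55.
Substituting into the Z equation gives Z = -8*Q - 52.
Linear in Q, so extremes are at the endpoints: Q = 0 gives Z = -52; Q = 8 gives Z = -116.

-116 to -52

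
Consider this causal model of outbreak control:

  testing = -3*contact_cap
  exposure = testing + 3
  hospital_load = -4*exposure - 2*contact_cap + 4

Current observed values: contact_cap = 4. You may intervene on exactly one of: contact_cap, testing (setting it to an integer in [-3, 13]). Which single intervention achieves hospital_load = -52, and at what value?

Intervening on contact_cap: hospital_load = 10*contact_cap - 8. Reaching -52 requires contact_cap = -22/5, not an integer.
Intervening on testing: with other inputs at their observed values, hospital_load = -4*testing - 16. Solving for -52 gives testing = 9, within [-3, 13].

set testing = 9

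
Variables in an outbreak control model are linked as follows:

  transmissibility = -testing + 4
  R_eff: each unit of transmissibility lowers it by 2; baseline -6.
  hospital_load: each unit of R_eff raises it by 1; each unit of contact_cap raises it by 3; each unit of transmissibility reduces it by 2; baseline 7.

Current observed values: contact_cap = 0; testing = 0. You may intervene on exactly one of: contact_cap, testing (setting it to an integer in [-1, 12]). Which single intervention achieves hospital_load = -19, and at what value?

set testing = -1

Intervening on contact_cap: hospital_load = 3*contact_cap - 15. Reaching -19 requires contact_cap = -4/3, not an integer.
Intervening on testing: with other inputs at their observed values, hospital_load = 4*testing - 15. Solving for -19 gives testing = -1, within [-1, 12].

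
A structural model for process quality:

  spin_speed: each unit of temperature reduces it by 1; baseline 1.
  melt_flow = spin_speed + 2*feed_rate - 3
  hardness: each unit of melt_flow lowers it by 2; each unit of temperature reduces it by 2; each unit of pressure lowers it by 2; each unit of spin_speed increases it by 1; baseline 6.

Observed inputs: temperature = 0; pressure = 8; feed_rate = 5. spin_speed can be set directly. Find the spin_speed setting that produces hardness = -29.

Intervening on spin_speed fixes its value directly, overriding its dependence on temperature.
Substituting into the melt_flow equation gives melt_flow = spin_speed + 7.
Substituting into the hardness equation gives hardness = -spin_speed - 24.
Solve -spin_speed - 24 = -29: spin_speed = (-29 + 24) / -1 = 5.

spin_speed = 5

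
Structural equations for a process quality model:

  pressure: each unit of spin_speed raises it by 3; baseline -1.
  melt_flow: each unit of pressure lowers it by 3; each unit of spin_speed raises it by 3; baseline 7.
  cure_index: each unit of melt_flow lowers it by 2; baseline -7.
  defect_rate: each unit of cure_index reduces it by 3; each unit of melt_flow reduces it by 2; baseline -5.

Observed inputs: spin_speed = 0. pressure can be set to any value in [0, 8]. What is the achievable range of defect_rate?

-52 to 44

Intervening on pressure fixes its value directly, overriding its dependence on spin_speed.
Substituting into the melt_flow equation gives melt_flow = -3*pressure + 7.
This gives cure_index = 6*pressure - 21.
defect_rate becomes -12*pressure + 44.
Linear in pressure, so extremes are at the endpoints: pressure = 0 gives defect_rate = 44; pressure = 8 gives defect_rate = -52.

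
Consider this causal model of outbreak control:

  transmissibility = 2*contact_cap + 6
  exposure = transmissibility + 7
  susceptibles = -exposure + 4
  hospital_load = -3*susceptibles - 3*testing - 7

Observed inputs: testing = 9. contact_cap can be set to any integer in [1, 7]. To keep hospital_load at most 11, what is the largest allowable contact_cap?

contact_cap = 3

Substituting into the exposure equation gives exposure = 2*contact_cap + 13.
Substituting into the susceptibles equation gives susceptibles = -2*contact_cap - 9.
Substituting into the hospital_load equation gives hospital_load = 6*contact_cap - 7.
Require 6*contact_cap - 7 ≤ 11, so contact_cap ≤ 3.
The largest integer in [1, 7] satisfying this is 3.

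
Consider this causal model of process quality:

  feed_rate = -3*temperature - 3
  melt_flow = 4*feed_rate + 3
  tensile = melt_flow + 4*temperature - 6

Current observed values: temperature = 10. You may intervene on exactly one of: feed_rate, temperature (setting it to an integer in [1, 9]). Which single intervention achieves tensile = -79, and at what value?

set temperature = 8

Intervening on feed_rate: tensile = 4*feed_rate + 37. Reaching -79 requires feed_rate = -29, outside [1, 9].
Intervening on temperature: with other inputs at their observed values, tensile = -8*temperature - 15. Solving for -79 gives temperature = 8, within [1, 9].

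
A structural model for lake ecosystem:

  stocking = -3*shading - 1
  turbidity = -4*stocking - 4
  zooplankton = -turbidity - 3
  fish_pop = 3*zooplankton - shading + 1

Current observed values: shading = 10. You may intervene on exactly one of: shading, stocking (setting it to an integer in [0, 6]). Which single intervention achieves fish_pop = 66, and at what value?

set stocking = 6

Intervening on shading: fish_pop = -37*shading - 8. Reaching 66 requires shading = -2, outside [0, 6].
Intervening on stocking: with other inputs at their observed values, fish_pop = 12*stocking - 6. Solving for 66 gives stocking = 6, within [0, 6].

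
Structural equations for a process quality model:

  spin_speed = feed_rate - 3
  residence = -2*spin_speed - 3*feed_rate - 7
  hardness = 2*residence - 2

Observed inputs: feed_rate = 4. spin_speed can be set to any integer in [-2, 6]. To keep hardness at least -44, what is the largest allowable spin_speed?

spin_speed = 1

Intervening on spin_speed fixes its value directly, overriding its dependence on feed_rate.
Substituting into the residence equation gives residence = -2*spin_speed - 19.
Substituting into the hardness equation gives hardness = -4*spin_speed - 40.
Require -4*spin_speed - 40 ≥ -44, so spin_speed ≤ 1.
The largest integer in [-2, 6] satisfying this is 1.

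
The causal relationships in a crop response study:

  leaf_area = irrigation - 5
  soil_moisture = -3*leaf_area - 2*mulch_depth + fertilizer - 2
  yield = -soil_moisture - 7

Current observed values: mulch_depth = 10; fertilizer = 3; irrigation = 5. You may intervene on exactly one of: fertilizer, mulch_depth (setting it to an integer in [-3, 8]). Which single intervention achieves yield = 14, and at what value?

Intervening on fertilizer: with other inputs at their observed values, yield = -fertilizer + 15. Solving for 14 gives fertilizer = 1, within [-3, 8].
Intervening on mulch_depth: yield = 2*mulch_depth - 8. Reaching 14 requires mulch_depth = 11, outside [-3, 8].

set fertilizer = 1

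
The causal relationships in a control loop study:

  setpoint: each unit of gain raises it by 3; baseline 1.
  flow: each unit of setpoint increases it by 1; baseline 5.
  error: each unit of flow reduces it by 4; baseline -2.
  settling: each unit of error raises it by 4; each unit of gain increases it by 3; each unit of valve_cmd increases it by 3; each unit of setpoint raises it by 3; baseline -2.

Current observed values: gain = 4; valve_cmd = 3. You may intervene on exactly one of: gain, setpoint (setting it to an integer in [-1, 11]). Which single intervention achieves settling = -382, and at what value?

Intervening on gain: with other inputs at their observed values, settling = -36*gain - 94. Solving for -382 gives gain = 8, within [-1, 11].
Intervening on setpoint: settling = -13*setpoint - 69. Reaching -382 requires setpoint = 313/13, not an integer.

set gain = 8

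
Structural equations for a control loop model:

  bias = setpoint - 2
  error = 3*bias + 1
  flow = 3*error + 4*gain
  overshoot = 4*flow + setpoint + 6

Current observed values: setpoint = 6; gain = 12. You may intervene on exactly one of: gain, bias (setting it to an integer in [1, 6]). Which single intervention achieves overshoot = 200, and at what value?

Intervening on gain: with other inputs at their observed values, overshoot = 16*gain + 168. Solving for 200 gives gain = 2, within [1, 6].
Intervening on bias: overshoot = 36*bias + 216. Reaching 200 requires bias = -4/9, not an integer.

set gain = 2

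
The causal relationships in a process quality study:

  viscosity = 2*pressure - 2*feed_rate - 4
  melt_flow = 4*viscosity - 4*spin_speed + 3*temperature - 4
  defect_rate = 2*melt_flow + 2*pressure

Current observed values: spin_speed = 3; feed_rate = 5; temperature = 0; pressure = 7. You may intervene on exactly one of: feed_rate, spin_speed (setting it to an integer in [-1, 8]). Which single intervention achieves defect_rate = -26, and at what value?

set spin_speed = 4

Intervening on feed_rate: defect_rate = -16*feed_rate + 62. Reaching -26 requires feed_rate = 11/2, not an integer.
Intervening on spin_speed: with other inputs at their observed values, defect_rate = -8*spin_speed + 6. Solving for -26 gives spin_speed = 4, within [-1, 8].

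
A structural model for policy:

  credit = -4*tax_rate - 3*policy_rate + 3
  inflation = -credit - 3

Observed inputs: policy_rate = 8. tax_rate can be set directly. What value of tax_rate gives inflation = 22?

tax_rate = 1

Substituting into the credit equation gives credit = -4*tax_rate - 21.
Substituting into the inflation equation gives inflation = 4*tax_rate + 18.
Solve 4*tax_rate + 18 = 22: tax_rate = (22 - 18) / 4 = 1.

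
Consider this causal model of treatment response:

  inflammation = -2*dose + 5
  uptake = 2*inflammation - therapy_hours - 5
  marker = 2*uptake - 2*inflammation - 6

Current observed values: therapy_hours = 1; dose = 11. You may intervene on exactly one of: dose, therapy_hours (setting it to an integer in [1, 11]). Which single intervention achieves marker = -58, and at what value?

Intervening on dose: marker = -4*dose - 8. Reaching -58 requires dose = 25/2, not an integer.
Intervening on therapy_hours: with other inputs at their observed values, marker = -2*therapy_hours - 50. Solving for -58 gives therapy_hours = 4, within [1, 11].

set therapy_hours = 4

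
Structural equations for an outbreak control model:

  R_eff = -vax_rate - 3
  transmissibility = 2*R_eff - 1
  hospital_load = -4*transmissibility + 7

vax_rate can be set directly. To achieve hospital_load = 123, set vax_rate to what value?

Substituting into the transmissibility equation gives transmissibility = -2*vax_rate - 7.
So hospital_load = 8*vax_rate + 35.
Solve 8*vax_rate + 35 = 123: vax_rate = (123 - 35) / 8 = 11.

vax_rate = 11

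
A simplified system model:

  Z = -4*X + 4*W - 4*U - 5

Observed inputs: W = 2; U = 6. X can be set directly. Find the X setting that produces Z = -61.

Substituting into the Z equation gives Z = -4*X - 21.
Solve -4*X - 21 = -61: X = (-61 + 21) / -4 = 10.

X = 10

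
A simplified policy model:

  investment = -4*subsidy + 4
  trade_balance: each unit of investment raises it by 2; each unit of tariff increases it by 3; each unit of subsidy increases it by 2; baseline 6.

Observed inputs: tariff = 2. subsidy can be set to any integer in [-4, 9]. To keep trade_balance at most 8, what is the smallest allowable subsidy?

subsidy = 2

Substituting into the trade_balance equation gives trade_balance = -6*subsidy + 20.
Require -6*subsidy + 20 ≤ 8, so subsidy ≥ 2.
The smallest integer in [-4, 9] satisfying this is 2.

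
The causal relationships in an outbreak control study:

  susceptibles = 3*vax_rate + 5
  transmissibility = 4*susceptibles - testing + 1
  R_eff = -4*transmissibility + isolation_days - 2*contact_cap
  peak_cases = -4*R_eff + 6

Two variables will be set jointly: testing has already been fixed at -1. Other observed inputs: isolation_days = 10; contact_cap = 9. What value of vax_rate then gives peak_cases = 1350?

vax_rate = 5

With testing held at -1:
Substituting into the transmissibility equation gives transmissibility = 12*vax_rate + 22.
Substituting into the R_eff equation gives R_eff = -48*vax_rate - 96.
So peak_cases = 192*vax_rate + 390.
Solve 192*vax_rate + 390 = 1350: vax_rate = (1350 - 390) / 192 = 5.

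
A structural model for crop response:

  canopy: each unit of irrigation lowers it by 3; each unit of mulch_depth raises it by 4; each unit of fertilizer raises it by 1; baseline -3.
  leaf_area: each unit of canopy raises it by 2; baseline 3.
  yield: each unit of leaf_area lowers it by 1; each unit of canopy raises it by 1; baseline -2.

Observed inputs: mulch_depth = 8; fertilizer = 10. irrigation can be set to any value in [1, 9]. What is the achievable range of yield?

Substituting into the canopy equation gives canopy = -3*irrigation + 39.
Substituting into the leaf_area equation gives leaf_area = -6*irrigation + 81.
yield becomes 3*irrigation - 44.
Linear in irrigation, so extremes are at the endpoints: irrigation = 1 gives yield = -41; irrigation = 9 gives yield = -17.

-41 to -17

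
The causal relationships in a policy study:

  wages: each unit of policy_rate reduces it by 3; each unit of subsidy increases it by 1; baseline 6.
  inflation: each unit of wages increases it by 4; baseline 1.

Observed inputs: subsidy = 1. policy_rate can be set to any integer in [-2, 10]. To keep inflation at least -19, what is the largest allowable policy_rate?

Substituting into the wages equation gives wages = -3*policy_rate + 7.
inflation becomes -12*policy_rate + 29.
Require -12*policy_rate + 29 ≥ -19, so policy_rate ≤ 4.
The largest integer in [-2, 10] satisfying this is 4.

policy_rate = 4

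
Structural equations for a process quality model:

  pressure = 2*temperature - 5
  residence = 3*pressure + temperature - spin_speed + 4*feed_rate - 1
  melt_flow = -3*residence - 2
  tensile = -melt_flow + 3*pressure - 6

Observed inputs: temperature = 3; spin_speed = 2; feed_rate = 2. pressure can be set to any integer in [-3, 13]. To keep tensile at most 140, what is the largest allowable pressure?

Intervening on pressure fixes its value directly, overriding its dependence on temperature.
Substituting into the residence equation gives residence = 3*pressure + 8.
This gives melt_flow = -9*pressure - 26.
This gives tensile = 12*pressure + 20.
Require 12*pressure + 20 ≤ 140, so pressure ≤ 10.
The largest integer in [-3, 13] satisfying this is 10.

pressure = 10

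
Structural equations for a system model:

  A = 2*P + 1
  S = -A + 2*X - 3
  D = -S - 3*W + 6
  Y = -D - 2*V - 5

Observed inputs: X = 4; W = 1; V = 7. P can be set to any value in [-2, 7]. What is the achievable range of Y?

-32 to -14

Substituting into the S equation gives S = -2*P + 4.
Substituting into the D equation gives D = 2*P - 1.
Substituting into the Y equation gives Y = -2*P - 18.
Linear in P, so extremes are at the endpoints: P = -2 gives Y = -14; P = 7 gives Y = -32.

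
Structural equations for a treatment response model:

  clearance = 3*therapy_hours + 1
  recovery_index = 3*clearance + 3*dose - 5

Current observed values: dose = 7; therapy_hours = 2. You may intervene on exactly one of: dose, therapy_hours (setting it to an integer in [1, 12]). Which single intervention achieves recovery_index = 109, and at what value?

set therapy_hours = 10

Intervening on dose: recovery_index = 3*dose + 16. Reaching 109 requires dose = 31, outside [1, 12].
Intervening on therapy_hours: with other inputs at their observed values, recovery_index = 9*therapy_hours + 19. Solving for 109 gives therapy_hours = 10, within [1, 12].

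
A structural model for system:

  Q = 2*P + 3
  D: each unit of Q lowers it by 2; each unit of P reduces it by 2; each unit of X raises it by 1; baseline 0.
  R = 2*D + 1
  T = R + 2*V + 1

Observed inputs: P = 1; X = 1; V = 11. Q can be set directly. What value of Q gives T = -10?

Q = 8

Intervening on Q fixes its value directly, overriding its dependence on P.
Substituting into the D equation gives D = -2*Q - 1.
So R = -4*Q - 1.
Substituting into the T equation gives T = -4*Q + 22.
Solve -4*Q + 22 = -10: Q = (-10 - 22) / -4 = 8.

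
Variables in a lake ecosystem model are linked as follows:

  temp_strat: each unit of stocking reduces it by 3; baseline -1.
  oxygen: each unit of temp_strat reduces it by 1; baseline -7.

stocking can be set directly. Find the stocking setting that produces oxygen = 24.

stocking = 10

Substituting into the oxygen equation gives oxygen = 3*stocking - 6.
Solve 3*stocking - 6 = 24: stocking = (24 + 6) / 3 = 10.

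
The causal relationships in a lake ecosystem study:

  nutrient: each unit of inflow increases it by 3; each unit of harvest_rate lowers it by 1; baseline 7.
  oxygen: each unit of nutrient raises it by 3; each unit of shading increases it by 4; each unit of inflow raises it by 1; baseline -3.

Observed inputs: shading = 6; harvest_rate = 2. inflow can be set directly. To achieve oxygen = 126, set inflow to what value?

inflow = 9

Substituting into the nutrient equation gives nutrient = 3*inflow + 5.
oxygen becomes 10*inflow + 36.
Solve 10*inflow + 36 = 126: inflow = (126 - 36) / 10 = 9.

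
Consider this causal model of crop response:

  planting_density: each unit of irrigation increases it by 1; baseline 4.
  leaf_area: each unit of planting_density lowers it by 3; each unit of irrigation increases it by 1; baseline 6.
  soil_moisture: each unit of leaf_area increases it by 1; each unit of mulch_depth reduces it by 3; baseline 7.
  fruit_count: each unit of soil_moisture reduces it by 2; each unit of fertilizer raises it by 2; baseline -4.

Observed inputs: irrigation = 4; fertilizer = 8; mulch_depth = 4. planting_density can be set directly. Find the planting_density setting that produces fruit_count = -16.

planting_density = -3

Intervening on planting_density fixes its value directly, overriding its dependence on irrigation.
Substituting into the leaf_area equation gives leaf_area = -3*planting_density + 10.
So soil_moisture = -3*planting_density + 5.
Substituting into the fruit_count equation gives fruit_count = 6*planting_density + 2.
Solve 6*planting_density + 2 = -16: planting_density = (-16 - 2) / 6 = -3.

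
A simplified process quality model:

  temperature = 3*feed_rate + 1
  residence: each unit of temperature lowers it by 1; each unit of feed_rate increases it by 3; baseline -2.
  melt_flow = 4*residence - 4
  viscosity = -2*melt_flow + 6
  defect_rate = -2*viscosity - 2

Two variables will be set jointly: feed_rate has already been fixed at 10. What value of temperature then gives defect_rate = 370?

temperature = 3

With feed_rate held at 10:
Intervening on temperature fixes its value directly, overriding its dependence on feed_rate.
Substituting into the residence equation gives residence = -temperature + 28.
So melt_flow = -4*temperature + 108.
So viscosity = 8*temperature - 210.
Substituting into the defect_rate equation gives defect_rate = -16*temperature + 418.
Solve -16*temperature + 418 = 370: temperature = (370 - 418) / -16 = 3.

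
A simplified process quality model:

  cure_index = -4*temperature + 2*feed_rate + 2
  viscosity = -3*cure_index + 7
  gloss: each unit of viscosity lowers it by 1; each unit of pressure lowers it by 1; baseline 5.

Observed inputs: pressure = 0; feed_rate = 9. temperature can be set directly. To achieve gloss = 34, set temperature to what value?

Substituting into the cure_index equation gives cure_index = -4*temperature + 20.
viscosity becomes 12*temperature - 53.
gloss becomes -12*temperature + 58.
Solve -12*temperature + 58 = 34: temperature = (34 - 58) / -12 = 2.

temperature = 2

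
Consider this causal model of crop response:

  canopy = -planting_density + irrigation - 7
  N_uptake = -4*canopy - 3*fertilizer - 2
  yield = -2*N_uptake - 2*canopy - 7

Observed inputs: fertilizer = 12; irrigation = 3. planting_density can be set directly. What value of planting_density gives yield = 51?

Substituting into the canopy equation gives canopy = -planting_density - 4.
Substituting into the N_uptake equation gives N_uptake = 4*planting_density - 22.
yield becomes -6*planting_density + 45.
Solve -6*planting_density + 45 = 51: planting_density = (51 - 45) / -6 = -1.

planting_density = -1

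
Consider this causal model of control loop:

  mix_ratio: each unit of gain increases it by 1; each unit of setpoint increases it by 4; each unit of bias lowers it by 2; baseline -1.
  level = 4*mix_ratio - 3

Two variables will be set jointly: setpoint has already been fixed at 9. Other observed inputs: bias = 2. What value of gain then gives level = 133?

With setpoint held at 9:
Substituting into the mix_ratio equation gives mix_ratio = gain + 31.
Substituting into the level equation gives level = 4*gain + 121.
Solve 4*gain + 121 = 133: gain = (133 - 121) / 4 = 3.

gain = 3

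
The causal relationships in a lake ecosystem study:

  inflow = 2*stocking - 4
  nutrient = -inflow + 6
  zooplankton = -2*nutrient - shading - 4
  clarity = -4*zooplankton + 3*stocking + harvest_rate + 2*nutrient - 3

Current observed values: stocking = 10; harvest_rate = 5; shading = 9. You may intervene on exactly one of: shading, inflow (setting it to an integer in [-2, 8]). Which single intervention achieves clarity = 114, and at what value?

Intervening on shading: clarity = 4*shading - 52. Reaching 114 requires shading = 83/2, not an integer.
Intervening on inflow: with other inputs at their observed values, clarity = -10*inflow + 144. Solving for 114 gives inflow = 3, within [-2, 8].

set inflow = 3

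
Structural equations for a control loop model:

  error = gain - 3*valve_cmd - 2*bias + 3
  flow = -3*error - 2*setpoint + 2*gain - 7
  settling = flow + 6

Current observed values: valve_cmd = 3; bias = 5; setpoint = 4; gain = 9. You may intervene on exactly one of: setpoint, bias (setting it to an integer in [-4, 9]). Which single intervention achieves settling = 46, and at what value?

Intervening on setpoint: with other inputs at their observed values, settling = -2*setpoint + 38. Solving for 46 gives setpoint = -4, within [-4, 9].
Intervening on bias: settling = 6*bias. Reaching 46 requires bias = 23/3, not an integer.

set setpoint = -4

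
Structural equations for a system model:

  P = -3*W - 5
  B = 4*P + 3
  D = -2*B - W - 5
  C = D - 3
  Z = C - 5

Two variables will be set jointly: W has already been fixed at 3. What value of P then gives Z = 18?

P = -5

With W held at 3:
Intervening on P fixes its value directly, overriding its dependence on W.
Substituting into the D equation gives D = -8*P - 14.
Substituting into the C equation gives C = -8*P - 17.
Substituting into the Z equation gives Z = -8*P - 22.
Solve -8*P - 22 = 18: P = (18 + 22) / -8 = -5.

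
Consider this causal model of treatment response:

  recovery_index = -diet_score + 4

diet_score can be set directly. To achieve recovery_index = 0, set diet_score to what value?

diet_score = 4

Solve -diet_score + 4 = 0: diet_score = (0 - 4) / -1 = 4.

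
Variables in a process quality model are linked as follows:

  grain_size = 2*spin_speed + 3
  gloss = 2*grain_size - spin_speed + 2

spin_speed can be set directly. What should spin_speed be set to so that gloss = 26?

Substituting into the gloss equation gives gloss = 3*spin_speed + 8.
Solve 3*spin_speed + 8 = 26: spin_speed = (26 - 8) / 3 = 6.

spin_speed = 6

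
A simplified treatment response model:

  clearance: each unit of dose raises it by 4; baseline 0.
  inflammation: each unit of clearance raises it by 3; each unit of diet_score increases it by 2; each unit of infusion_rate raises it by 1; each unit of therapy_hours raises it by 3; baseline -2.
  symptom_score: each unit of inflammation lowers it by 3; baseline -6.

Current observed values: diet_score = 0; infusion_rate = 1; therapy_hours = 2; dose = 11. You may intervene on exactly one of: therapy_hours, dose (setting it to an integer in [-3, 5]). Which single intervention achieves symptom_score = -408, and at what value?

Intervening on therapy_hours: with other inputs at their observed values, symptom_score = -9*therapy_hours - 399. Solving for -408 gives therapy_hours = 1, within [-3, 5].
Intervening on dose: symptom_score = -36*dose - 21. Reaching -408 requires dose = 43/4, not an integer.

set therapy_hours = 1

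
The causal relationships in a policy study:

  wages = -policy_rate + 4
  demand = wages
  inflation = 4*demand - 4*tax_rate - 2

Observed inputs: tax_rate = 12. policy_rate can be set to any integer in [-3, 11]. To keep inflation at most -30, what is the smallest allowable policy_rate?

Substituting into the demand equation gives demand = -policy_rate + 4.
Substituting into the inflation equation gives inflation = -4*policy_rate - 34.
Require -4*policy_rate - 34 ≤ -30, so policy_rate ≥ -1.
The smallest integer in [-3, 11] satisfying this is -1.

policy_rate = -1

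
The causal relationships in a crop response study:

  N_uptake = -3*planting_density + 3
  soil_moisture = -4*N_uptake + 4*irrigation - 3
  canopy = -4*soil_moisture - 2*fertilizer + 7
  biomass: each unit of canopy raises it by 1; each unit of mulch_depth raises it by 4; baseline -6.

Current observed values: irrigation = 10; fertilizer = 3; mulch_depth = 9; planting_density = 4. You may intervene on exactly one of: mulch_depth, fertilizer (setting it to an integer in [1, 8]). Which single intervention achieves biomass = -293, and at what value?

Intervening on mulch_depth: with other inputs at their observed values, biomass = 4*mulch_depth - 297. Solving for -293 gives mulch_depth = 1, within [1, 8].
Intervening on fertilizer: biomass = -2*fertilizer - 255. Reaching -293 requires fertilizer = 19, outside [1, 8].

set mulch_depth = 1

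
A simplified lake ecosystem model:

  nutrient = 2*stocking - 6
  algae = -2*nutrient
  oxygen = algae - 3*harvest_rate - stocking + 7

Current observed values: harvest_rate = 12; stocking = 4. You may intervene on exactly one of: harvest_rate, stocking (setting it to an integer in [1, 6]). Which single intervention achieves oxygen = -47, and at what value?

set stocking = 6

Intervening on harvest_rate: oxygen = -3*harvest_rate - 1. Reaching -47 requires harvest_rate = 46/3, not an integer.
Intervening on stocking: with other inputs at their observed values, oxygen = -5*stocking - 17. Solving for -47 gives stocking = 6, within [1, 6].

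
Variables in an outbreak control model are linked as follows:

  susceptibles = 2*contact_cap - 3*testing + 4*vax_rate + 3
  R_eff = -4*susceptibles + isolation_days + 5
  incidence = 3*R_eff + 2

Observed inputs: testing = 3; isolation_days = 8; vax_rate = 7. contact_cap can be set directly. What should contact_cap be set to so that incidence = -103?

Substituting into the susceptibles equation gives susceptibles = 2*contact_cap + 22.
So R_eff = -8*contact_cap - 75.
Substituting into the incidence equation gives incidence = -24*contact_cap - 223.
Solve -24*contact_cap - 223 = -103: contact_cap = (-103 + 223) / -24 = -5.

contact_cap = -5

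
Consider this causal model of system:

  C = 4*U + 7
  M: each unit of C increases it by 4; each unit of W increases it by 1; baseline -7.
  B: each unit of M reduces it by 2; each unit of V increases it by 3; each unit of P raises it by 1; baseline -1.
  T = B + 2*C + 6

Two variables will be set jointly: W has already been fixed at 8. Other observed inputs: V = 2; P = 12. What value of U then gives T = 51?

U = -3

With W held at 8:
Substituting into the M equation gives M = 16*U + 29.
So B = -32*U - 41.
Substituting into the T equation gives T = -24*U - 21.
Solve -24*U - 21 = 51: U = (51 + 21) / -24 = -3.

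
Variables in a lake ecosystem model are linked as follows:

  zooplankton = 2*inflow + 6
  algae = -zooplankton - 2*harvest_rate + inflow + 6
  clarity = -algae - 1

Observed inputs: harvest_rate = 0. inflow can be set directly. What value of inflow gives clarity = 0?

Substituting into the algae equation gives algae = -inflow.
Substituting into the clarity equation gives clarity = inflow - 1.
Solve inflow - 1 = 0: inflow = (0 + 1) / 1 = 1.

inflow = 1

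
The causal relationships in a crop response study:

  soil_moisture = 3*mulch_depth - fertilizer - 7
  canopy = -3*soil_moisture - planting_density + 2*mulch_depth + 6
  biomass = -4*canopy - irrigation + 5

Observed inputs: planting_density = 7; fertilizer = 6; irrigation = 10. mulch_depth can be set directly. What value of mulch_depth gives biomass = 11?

Substituting into the soil_moisture equation gives soil_moisture = 3*mulch_depth - 13.
Substituting into the canopy equation gives canopy = -7*mulch_depth + 38.
This gives biomass = 28*mulch_depth - 157.
Solve 28*mulch_depth - 157 = 11: mulch_depth = (11 + 157) / 28 = 6.

mulch_depth = 6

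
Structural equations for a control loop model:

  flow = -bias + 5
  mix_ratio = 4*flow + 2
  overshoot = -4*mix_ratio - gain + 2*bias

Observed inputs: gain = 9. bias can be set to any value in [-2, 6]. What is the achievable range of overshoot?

Substituting into the mix_ratio equation gives mix_ratio = -4*bias + 22.
So overshoot = 18*bias - 97.
Linear in bias, so extremes are at the endpoints: bias = -2 gives overshoot = -133; bias = 6 gives overshoot = 11.

-133 to 11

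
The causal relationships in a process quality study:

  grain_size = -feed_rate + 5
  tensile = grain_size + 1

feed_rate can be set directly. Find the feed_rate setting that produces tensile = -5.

feed_rate = 11

Substituting into the tensile equation gives tensile = -feed_rate + 6.
Solve -feed_rate + 6 = -5: feed_rate = (-5 - 6) / -1 = 11.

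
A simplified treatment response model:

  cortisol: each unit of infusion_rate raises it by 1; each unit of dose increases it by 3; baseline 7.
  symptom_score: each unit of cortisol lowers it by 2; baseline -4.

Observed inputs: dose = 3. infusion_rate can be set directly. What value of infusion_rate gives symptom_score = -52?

Substituting into the cortisol equation gives cortisol = infusion_rate + 16.
Substituting into the symptom_score equation gives symptom_score = -2*infusion_rate - 36.
Solve -2*infusion_rate - 36 = -52: infusion_rate = (-52 + 36) / -2 = 8.

infusion_rate = 8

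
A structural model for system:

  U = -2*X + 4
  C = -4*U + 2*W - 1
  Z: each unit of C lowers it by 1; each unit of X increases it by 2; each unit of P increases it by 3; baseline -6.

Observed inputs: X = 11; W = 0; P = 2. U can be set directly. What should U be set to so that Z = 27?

U = 1

Intervening on U fixes its value directly, overriding its dependence on X.
Substituting into the C equation gives C = -4*U - 1.
Substituting into the Z equation gives Z = 4*U + 23.
Solve 4*U + 23 = 27: U = (27 - 23) / 4 = 1.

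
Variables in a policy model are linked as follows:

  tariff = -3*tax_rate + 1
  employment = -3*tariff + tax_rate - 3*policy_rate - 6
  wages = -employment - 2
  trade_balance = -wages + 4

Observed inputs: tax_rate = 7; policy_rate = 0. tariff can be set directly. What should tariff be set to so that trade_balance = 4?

tariff = 1

Intervening on tariff fixes its value directly, overriding its dependence on tax_rate.
Substituting into the employment equation gives employment = -3*tariff + 1.
So wages = 3*tariff - 3.
So trade_balance = -3*tariff + 7.
Solve -3*tariff + 7 = 4: tariff = (4 - 7) / -3 = 1.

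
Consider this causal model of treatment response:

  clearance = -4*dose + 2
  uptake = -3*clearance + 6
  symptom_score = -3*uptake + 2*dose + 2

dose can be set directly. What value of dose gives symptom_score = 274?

dose = -8

Substituting into the uptake equation gives uptake = 12*dose.
Substituting into the symptom_score equation gives symptom_score = -34*dose + 2.
Solve -34*dose + 2 = 274: dose = (274 - 2) / -34 = -8.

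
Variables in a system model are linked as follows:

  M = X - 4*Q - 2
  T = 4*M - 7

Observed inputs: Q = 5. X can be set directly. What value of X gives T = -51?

X = 11

Substituting into the M equation gives M = X - 22.
Substituting into the T equation gives T = 4*X - 95.
Solve 4*X - 95 = -51: X = (-51 + 95) / 4 = 11.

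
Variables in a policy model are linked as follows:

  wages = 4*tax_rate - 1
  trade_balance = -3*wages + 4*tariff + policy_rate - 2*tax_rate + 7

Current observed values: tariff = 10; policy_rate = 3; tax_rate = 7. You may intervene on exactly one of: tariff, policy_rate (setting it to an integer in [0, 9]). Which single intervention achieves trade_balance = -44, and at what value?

set policy_rate = 4

Intervening on tariff: trade_balance = 4*tariff - 85. Reaching -44 requires tariff = 41/4, not an integer.
Intervening on policy_rate: with other inputs at their observed values, trade_balance = policy_rate - 48. Solving for -44 gives policy_rate = 4, within [0, 9].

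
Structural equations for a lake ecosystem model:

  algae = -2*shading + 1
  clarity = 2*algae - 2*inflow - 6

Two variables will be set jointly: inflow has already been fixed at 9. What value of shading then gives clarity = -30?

shading = 2

With inflow held at 9:
Substituting into the clarity equation gives clarity = -4*shading - 22.
Solve -4*shading - 22 = -30: shading = (-30 + 22) / -4 = 2.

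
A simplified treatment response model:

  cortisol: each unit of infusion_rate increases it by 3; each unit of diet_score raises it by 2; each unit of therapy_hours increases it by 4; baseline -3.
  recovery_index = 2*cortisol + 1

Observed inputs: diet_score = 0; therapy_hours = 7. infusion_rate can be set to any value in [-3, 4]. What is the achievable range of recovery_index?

Substituting into the cortisol equation gives cortisol = 3*infusion_rate + 25.
recovery_index becomes 6*infusion_rate + 51.
Linear in infusion_rate, so extremes are at the endpoints: infusion_rate = -3 gives recovery_index = 33; infusion_rate = 4 gives recovery_index = 75.

33 to 75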